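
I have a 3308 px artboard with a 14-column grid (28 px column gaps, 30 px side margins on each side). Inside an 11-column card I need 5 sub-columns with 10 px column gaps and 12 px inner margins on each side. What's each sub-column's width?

Take off 60 px of margins, leaving 3248 px.
14 columns + 13 column gaps: 14c + 13·28 = 3248.
14c = 3248 − 364 = 2884, so c = 206 px.
11 columns plus 10 column gaps: 2266 + 280 = 2546 px.
Inner content = 2546 − 2·12 = 2522 px.
Subtracting 4 column gaps of 10 leaves 2482 for 5 columns, so d = 496.4 px.

496.4 px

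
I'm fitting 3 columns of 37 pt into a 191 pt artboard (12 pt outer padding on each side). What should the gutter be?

Subtract both margins: 191 − 2·12 = 167 pt.
3·37 + 2g = 167 → 2g = 56 → g = 28 pt.

28 pt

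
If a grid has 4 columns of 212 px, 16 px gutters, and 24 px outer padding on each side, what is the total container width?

944 px

Total width: 2·24 + 4·212 + 3·16 = 944 px.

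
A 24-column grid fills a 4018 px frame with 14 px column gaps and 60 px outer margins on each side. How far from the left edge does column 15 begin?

2342 px

Inside the margins: 4018 − 120 = 3898 px.
24c + 23·14 = 3898 → 24c = 3576 → c = 149 px.
Column 15 starts at margin + 14·(column + gutter) = 60 + 14·163 = 2342 px.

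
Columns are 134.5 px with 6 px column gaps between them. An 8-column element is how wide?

1118 px

Span of 8: 8·134.5 + 7·6 = 1076 + 42 = 1118 px.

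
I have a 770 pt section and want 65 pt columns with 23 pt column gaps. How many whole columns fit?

9 columns

9 columns: 9·65 + 8·23 = 769 pt ≤ 770.
10 columns: 857 pt > 770. So 9.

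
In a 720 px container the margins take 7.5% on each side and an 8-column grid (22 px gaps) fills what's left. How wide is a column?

Margins: 7.5% × 720 = 54 px each, so content = 720 − 108 = 612 px.
8 columns + 7 gaps: 8c + 7·22 = 612.
8c = 612 − 154 = 458, so c = 57.25 px.

57.25 px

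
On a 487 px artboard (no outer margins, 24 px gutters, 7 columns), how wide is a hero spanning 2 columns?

122 px

Subtracting 6 gutters of 24 leaves 343 for 7 columns, so c = 49 px.
Span of 2: 2·49 + 1·24 = 98 + 24 = 122 px.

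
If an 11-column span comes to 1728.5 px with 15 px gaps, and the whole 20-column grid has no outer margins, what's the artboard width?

11c + 10·15 = 1728.5 → 11c = 1578.5 → c = 143.5 px.
Total width: 20·143.5 + 19·15 = 3155 px.

3155 px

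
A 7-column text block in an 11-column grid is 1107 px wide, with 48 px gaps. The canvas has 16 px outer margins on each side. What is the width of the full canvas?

1107 − 6·48 = 819; ÷7 gives c = 117 px.
Total width: 2·16 + 11·117 + 10·48 = 1799 px.

1799 px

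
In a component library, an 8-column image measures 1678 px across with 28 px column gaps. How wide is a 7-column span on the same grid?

1464.75 px

1678 − 7·28 = 1482; ÷8 gives c = 185.25 px.
7-column span = 7·185.25 + 6·28 = 1464.75 px.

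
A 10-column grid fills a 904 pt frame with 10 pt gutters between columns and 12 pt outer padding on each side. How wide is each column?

Take off 24 pt of margins, leaving 880 pt.
880 − 9·10 = 790; ÷10 gives c = 79 pt.

79 pt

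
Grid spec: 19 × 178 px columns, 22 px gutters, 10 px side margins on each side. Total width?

Adding margins, columns and gutters: 20 + 3382 + 396 = 3798 px.

3798 px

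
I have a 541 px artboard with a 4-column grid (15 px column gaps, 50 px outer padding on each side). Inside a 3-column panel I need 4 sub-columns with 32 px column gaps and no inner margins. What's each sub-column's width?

Inside the margins: 541 − 100 = 441 px.
441 − 3·15 = 396; ÷4 gives c = 99 px.
Span of 3: 3·99 + 2·15 = 297 + 30 = 327 px.
4d + 3·32 = 327 → 4d = 231 → d = 57.75 px.

57.75 px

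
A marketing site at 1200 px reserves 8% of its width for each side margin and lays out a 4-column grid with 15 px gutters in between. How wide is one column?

240.75 px

Margins: 8% × 1200 = 96 px each, so content = 1200 − 192 = 1008 px.
1008 − 3·15 = 963; ÷4 gives c = 240.75 px.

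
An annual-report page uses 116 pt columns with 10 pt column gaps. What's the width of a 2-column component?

242 pt

2-column span = 2·116 + 1·10 = 242 pt.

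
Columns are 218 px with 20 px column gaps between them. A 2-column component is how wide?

2-column span = 2·218 + 1·20 = 456 px.

456 px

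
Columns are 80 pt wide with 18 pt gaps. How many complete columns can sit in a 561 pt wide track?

Each extra column adds 80 + 18 = 98 pt.
(561 + 18) / 98 = 5.91, so 5 columns fit.

5 columns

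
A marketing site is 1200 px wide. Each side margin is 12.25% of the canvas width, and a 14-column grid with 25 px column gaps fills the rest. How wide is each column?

41.5 px

Margins: 12.25% × 1200 = 147 px each, so content = 1200 − 294 = 906 px.
14c + 13·25 = 906 → 14c = 581 → c = 41.5 px.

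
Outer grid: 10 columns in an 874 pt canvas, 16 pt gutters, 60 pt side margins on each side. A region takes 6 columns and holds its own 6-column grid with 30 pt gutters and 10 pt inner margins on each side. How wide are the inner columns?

Subtract both margins: 874 − 2·60 = 754 pt.
Subtracting 9 gutters of 16 leaves 610 for 10 columns, so c = 61 pt.
6-column span = 6·61 + 5·16 = 446 pt.
Inner content = 446 − 2·10 = 426 pt.
Subtracting 5 gutters of 30 leaves 276 for 6 columns, so d = 46 pt.

46 pt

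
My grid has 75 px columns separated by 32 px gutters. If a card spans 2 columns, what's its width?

2-column span = 2·75 + 1·32 = 182 px.

182 px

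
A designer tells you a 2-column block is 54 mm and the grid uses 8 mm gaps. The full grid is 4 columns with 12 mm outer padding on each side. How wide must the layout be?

140 mm

54 − 1·8 = 46; ÷2 gives c = 23 mm.
Adding margins, columns and gutters: 24 + 92 + 24 = 140 mm.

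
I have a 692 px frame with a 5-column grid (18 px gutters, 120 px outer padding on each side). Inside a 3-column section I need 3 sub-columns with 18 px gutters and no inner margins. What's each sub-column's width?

76 px

Take off 240 px of margins, leaving 452 px.
Subtracting 4 gutters of 18 leaves 380 for 5 columns, so c = 76 px.
Span of 3: 3·76 + 2·18 = 228 + 36 = 264 px.
3 columns + 2 gutters: 3d + 2·18 = 264.
3d = 264 − 36 = 228, so d = 76 px.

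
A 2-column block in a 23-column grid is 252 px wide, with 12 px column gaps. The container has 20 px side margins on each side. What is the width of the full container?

252 − 1·12 = 240; ÷2 gives c = 120 px.
Total width: 2·20 + 23·120 + 22·12 = 3064 px.

3064 px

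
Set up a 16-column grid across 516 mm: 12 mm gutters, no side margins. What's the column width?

21 mm

Subtracting 15 gutters of 12 leaves 336 for 16 columns, so c = 21 mm.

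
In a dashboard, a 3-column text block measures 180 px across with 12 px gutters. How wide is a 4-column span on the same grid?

244 px

Subtracting 2 gutters of 12 leaves 156 for 3 columns, so c = 52 px.
Span of 4: 4·52 + 3·12 = 208 + 36 = 244 px.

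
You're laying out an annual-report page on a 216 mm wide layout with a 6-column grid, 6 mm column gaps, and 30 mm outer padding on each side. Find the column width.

21 mm

Take off 60 mm of margins, leaving 156 mm.
156 − 5·6 = 126; ÷6 gives c = 21 mm.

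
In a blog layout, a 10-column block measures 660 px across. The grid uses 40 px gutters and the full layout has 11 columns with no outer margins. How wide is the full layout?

730 px

Subtracting 9 gutters of 40 leaves 300 for 10 columns, so c = 30 px.
Total width: 11·30 + 10·40 = 730 px.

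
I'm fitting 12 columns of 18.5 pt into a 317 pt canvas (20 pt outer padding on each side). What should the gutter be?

5 pt

Take off 40 pt of margins, leaving 277 pt.
Columns use 222 pt, leaving 55 pt across 11 gutters = 5 pt each.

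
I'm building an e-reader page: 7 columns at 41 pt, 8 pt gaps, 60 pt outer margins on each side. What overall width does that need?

Adding margins, columns and gutters: 120 + 287 + 48 = 455 pt.

455 pt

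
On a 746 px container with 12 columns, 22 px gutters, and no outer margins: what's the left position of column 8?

448 px

Subtracting 11 gutters of 22 leaves 504 for 12 columns, so c = 42 px.
No margin, so column 8 starts at 7·(column + gutter) = 7·64 = 448 px.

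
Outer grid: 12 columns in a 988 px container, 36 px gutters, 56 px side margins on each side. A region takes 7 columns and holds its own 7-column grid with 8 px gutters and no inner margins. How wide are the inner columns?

Take off 112 px of margins, leaving 876 px.
Subtracting 11 gutters of 36 leaves 480 for 12 columns, so c = 40 px.
Span of 7: 7·40 + 6·36 = 280 + 216 = 496 px.
7 columns + 6 gutters: 7d + 6·8 = 496.
7d = 496 − 48 = 448, so d = 64 px.

64 px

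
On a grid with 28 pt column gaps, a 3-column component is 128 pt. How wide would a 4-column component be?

180 pt

3 columns + 2 column gaps: 3c + 2·28 = 128.
3c = 128 − 56 = 72, so c = 24 pt.
4-column span = 4·24 + 3·28 = 180 pt.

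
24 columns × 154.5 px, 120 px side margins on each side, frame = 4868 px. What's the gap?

40 px

Content width = 4868 − 2·120 = 4628 px.
Columns use 3708 px, leaving 920 px across 23 gaps = 40 px each.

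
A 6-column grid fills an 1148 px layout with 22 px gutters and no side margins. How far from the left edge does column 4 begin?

1148 − 5·22 = 1038; ÷6 gives c = 173 px.
Before column 4: 3 columns + 3 gutters.
Offset = 3·(173 + 22) = 3·195 = 585 px.

585 px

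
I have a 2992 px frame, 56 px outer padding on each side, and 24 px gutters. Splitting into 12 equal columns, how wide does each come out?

Inside the margins: 2992 − 112 = 2880 px.
12c + 11·24 = 2880 → 12c = 2616 → c = 218 px.

218 px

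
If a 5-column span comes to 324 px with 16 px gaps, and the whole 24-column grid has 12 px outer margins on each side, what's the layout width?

5c + 4·16 = 324 → 5c = 260 → c = 52 px.
Adding margins, columns and gutters: 24 + 1248 + 368 = 1640 px.

1640 px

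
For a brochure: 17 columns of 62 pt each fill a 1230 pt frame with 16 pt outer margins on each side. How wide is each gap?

9 pt

Subtract both margins: 1230 − 2·16 = 1198 pt.
17·62 + 16g = 1198 → 16g = 144 → g = 9 pt.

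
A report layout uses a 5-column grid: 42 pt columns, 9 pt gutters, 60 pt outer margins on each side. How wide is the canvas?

Canvas = 2·60 + 5·42 + 4·9 = 120 + 210 + 36 = 366 pt.

366 pt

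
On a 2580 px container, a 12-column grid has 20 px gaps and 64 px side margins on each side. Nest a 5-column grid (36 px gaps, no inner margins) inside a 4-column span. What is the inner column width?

132 px

Inside the margins: 2580 − 128 = 2452 px.
12 columns + 11 gaps: 12c + 11·20 = 2452.
12c = 2452 − 220 = 2232, so c = 186 px.
Span of 4: 4·186 + 3·20 = 744 + 60 = 804 px.
Subtracting 4 gaps of 36 leaves 660 for 5 columns, so d = 132 px.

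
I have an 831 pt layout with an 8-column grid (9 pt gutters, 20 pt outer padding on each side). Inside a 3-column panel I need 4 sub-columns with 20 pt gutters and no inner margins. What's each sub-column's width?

Inside the margins: 831 − 40 = 791 pt.
791 − 7·9 = 728; ÷8 gives c = 91 pt.
Span of 3: 3·91 + 2·9 = 273 + 18 = 291 pt.
291 − 3·20 = 231; ÷4 gives d = 57.75 pt.

57.75 pt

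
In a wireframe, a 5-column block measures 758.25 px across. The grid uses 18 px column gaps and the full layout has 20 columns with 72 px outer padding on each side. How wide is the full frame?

3231 px

758.25 − 4·18 = 686.25; ÷5 gives c = 137.25 px.
Frame = 2·72 + 20·137.25 + 19·18 = 144 + 2745 + 342 = 3231 px.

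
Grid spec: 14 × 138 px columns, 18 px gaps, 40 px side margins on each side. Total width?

Artboard = 2·40 + 14·138 + 13·18 = 80 + 1932 + 234 = 2246 px.

2246 px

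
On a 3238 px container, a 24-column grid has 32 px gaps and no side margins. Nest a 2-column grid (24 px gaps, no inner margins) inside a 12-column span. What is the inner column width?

789.5 px

3238 − 23·32 = 2502; ÷24 gives c = 104.25 px.
12 columns plus 11 gaps: 1251 + 352 = 1603 px.
2d + 1·24 = 1603 → 2d = 1579 → d = 789.5 px.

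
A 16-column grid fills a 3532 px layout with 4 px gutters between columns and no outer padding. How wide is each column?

Subtracting 15 gutters of 4 leaves 3472 for 16 columns, so c = 217 px.

217 px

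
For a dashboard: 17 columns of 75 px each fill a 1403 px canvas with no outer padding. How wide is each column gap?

17 columns take 17·75 = 1275 px; remaining 128 splits into 16 column gaps.
g = 128 / 16 = 8 px.

8 px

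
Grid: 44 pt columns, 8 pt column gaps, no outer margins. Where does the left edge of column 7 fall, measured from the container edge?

312 pt

Before column 7: 6 columns + 6 column gaps.
Offset = 6·(44 + 8) = 6·52 = 312 pt.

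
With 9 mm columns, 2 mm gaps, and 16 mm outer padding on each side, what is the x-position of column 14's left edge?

159 mm

Each column+gutter stride is 11 mm; 13 of them past the 16 mm margin is 16 + 143 = 159 mm.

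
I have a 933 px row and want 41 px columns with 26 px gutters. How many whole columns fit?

14 columns

k columns need k·41 + (k−1)·26 = k·67 − 26.
k·67 − 26 ≤ 933 → k ≤ 959 / 67 ≈ 14.31, so k = 14.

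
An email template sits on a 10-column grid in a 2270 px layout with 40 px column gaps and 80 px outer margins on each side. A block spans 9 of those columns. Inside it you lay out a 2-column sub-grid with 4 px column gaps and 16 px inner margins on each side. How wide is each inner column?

929.5 px

Outer content = 2270 − 2·80 = 2110 px.
2110 − 9·40 = 1750; ÷10 gives c = 175 px.
Span of 9: 9·175 + 8·40 = 1575 + 320 = 1895 px.
Inner content = 1895 − 2·16 = 1863 px.
2d + 1·4 = 1863 → 2d = 1859 → d = 929.5 px.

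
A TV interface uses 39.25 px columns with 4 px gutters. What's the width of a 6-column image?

255.5 px

6 columns plus 5 gutters: 235.5 + 20 = 255.5 px.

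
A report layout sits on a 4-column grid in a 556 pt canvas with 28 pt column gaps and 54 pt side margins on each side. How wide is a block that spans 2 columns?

Content width = 556 − 2·54 = 448 pt.
4 columns + 3 column gaps: 4c + 3·28 = 448.
4c = 448 − 84 = 364, so c = 91 pt.
Span of 2: 2·91 + 1·28 = 182 + 28 = 210 pt.

210 pt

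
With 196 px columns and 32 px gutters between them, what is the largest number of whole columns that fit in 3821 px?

16 columns

k columns need k·196 + (k−1)·32 = k·228 − 32.
k·228 − 32 ≤ 3821 → k ≤ 3853 / 228 ≈ 16.90, so k = 16.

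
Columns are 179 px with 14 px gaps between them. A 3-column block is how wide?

565 px

3 columns plus 2 gaps: 537 + 28 = 565 px.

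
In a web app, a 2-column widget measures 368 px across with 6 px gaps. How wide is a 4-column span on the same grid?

2 columns + 1 gap: 2c + 1·6 = 368.
2c = 368 − 6 = 362, so c = 181 px.
4 columns plus 3 gaps: 724 + 18 = 742 px.

742 px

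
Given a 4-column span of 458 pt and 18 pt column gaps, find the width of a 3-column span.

339 pt

4 columns + 3 column gaps: 4c + 3·18 = 458.
4c = 458 − 54 = 404, so c = 101 pt.
3-column span = 3·101 + 2·18 = 339 pt.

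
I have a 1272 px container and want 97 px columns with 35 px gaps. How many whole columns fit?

9 columns

9 columns: 9·97 + 8·35 = 1153 px ≤ 1272.
10 columns: 1285 px > 1272. So 9.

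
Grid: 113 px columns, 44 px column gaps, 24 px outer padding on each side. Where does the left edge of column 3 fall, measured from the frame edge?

338 px

Each column+gutter stride is 157 px; 2 of them past the 24 px margin is 24 + 314 = 338 px.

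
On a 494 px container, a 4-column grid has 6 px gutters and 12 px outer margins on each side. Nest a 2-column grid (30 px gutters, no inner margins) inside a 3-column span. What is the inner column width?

160.5 px

Subtract both margins: 494 − 2·12 = 470 px.
Subtracting 3 gutters of 6 leaves 452 for 4 columns, so c = 113 px.
3 columns plus 2 gutters: 339 + 12 = 351 px.
2d + 1·30 = 351 → 2d = 321 → d = 160.5 px.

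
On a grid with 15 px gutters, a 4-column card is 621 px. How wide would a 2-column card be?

303 px

621 − 3·15 = 576; ÷4 gives c = 144 px.
2-column span = 2·144 + 1·15 = 303 px.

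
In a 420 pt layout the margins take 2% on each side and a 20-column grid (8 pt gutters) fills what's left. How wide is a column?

Margins: 2% × 420 = 8.4 pt each, so content = 420 − 16.8 = 403.2 pt.
20 columns + 19 gutters: 20c + 19·8 = 403.2.
20c = 403.2 − 152 = 251.2, so c = 12.56 pt.

12.56 pt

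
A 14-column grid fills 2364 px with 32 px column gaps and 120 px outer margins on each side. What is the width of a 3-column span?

Subtract both margins: 2364 − 2·120 = 2124 px.
14c + 13·32 = 2124 → 14c = 1708 → c = 122 px.
3 columns plus 2 column gaps: 366 + 64 = 430 px.

430 px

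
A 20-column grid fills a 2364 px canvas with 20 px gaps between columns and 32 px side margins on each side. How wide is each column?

96 px

Subtract both margins: 2364 − 2·32 = 2300 px.
2300 − 19·20 = 1920; ÷20 gives c = 96 px.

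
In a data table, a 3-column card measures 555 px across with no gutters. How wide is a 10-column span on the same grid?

With no gutters, each column is 555/3 = 185 px.
With no gutters, 10 columns span 10·185 = 1850 px.

1850 px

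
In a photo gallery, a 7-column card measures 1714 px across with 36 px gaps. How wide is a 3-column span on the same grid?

Subtracting 6 gaps of 36 leaves 1498 for 7 columns, so c = 214 px.
3-column span = 3·214 + 2·36 = 714 px.

714 px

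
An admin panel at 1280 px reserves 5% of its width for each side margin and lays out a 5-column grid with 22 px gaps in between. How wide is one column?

212.8 px

Each margin = 5% of 1280 = 64 px; content = 1280 − 2·64 = 1152 px.
5 columns + 4 gaps: 5c + 4·22 = 1152.
5c = 1152 − 88 = 1064, so c = 212.8 px.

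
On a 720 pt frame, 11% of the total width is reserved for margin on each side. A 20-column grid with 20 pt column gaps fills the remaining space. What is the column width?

Each margin = 11% of 720 = 79.2 pt; content = 720 − 2·79.2 = 561.6 pt.
Subtracting 19 column gaps of 20 leaves 181.6 for 20 columns, so c = 9.08 pt.

9.08 pt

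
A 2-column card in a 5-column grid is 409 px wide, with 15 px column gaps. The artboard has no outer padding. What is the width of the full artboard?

1045 px

2 columns + 1 column gap: 2c + 1·15 = 409.
2c = 409 − 15 = 394, so c = 197 px.
Artboard = 5·197 + 4·15 = 985 + 60 = 1045 px.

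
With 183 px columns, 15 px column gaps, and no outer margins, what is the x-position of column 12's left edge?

2178 px

Before column 12: 11 columns + 11 column gaps.
Offset = 11·(183 + 15) = 11·198 = 2178 px.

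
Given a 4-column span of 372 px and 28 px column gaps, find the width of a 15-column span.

372 − 3·28 = 288; ÷4 gives c = 72 px.
Span of 15: 15·72 + 14·28 = 1080 + 392 = 1472 px.

1472 px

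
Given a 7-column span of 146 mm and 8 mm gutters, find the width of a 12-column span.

256 mm

7 columns + 6 gutters: 7c + 6·8 = 146.
7c = 146 − 48 = 98, so c = 14 mm.
Span of 12: 12·14 + 11·8 = 168 + 88 = 256 mm.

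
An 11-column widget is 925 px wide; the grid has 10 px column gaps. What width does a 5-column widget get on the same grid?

415 px

925 − 10·10 = 825; ÷11 gives c = 75 px.
5-column span = 5·75 + 4·10 = 415 px.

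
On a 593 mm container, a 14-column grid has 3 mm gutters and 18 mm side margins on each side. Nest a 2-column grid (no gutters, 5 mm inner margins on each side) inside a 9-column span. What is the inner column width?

Outer content = 593 − 2·18 = 557 mm.
14 columns + 13 gutters: 14c + 13·3 = 557.
14c = 557 − 39 = 518, so c = 37 mm.
9 columns plus 8 gutters: 333 + 24 = 357 mm.
Inner content = 357 − 2·5 = 347 mm.
2d = 347 → d = 173.5 mm.

173.5 mm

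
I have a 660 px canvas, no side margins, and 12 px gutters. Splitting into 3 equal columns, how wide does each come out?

212 px

Subtracting 2 gutters of 12 leaves 636 for 3 columns, so c = 212 px.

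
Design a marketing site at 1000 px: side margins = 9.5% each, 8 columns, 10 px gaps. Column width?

92.5 px

Margins: 9.5% × 1000 = 95 px each, so content = 1000 − 190 = 810 px.
Subtracting 7 gaps of 10 leaves 740 for 8 columns, so c = 92.5 px.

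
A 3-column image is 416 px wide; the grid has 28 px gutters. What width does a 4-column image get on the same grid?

3 columns + 2 gutters: 3c + 2·28 = 416.
3c = 416 − 56 = 360, so c = 120 px.
4-column span = 4·120 + 3·28 = 564 px.

564 px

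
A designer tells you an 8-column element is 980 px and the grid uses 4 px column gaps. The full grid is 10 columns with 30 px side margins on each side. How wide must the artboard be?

1286 px

Subtracting 7 column gaps of 4 leaves 952 for 8 columns, so c = 119 px.
Adding margins, columns and gutters: 60 + 1190 + 36 = 1286 px.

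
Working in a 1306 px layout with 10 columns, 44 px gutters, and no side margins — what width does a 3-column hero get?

361 px

1306 − 9·44 = 910; ÷10 gives c = 91 px.
3 columns plus 2 gutters: 273 + 88 = 361 px.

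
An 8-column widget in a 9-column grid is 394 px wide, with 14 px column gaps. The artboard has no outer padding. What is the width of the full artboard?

8c + 7·14 = 394 → 8c = 296 → c = 37 px.
Summing: 333 + 112 = 445 px.

445 px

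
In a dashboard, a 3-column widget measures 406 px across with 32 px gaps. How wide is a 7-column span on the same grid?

3c + 2·32 = 406 → 3c = 342 → c = 114 px.
7 columns plus 6 gaps: 798 + 192 = 990 px.

990 px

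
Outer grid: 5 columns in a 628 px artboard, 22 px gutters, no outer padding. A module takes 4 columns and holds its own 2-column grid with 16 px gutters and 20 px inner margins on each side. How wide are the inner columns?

221 px

5 columns + 4 gutters: 5c + 4·22 = 628.
5c = 628 − 88 = 540, so c = 108 px.
4 columns plus 3 gutters: 432 + 66 = 498 px.
Inner content = 498 − 2·20 = 458 px.
Subtracting 1 gutter of 16 leaves 442 for 2 columns, so d = 221 px.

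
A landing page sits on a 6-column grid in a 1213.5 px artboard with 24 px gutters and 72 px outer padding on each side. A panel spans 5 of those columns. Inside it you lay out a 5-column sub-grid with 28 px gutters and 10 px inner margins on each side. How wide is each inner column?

Inside the margins: 1213.5 − 144 = 1069.5 px.
1069.5 − 5·24 = 949.5; ÷6 gives c = 158.25 px.
Span of 5: 5·158.25 + 4·24 = 791.25 + 96 = 887.25 px.
Inner content = 887.25 − 2·10 = 867.25 px.
Subtracting 4 gutters of 28 leaves 755.25 for 5 columns, so d = 151.05 px.

151.05 px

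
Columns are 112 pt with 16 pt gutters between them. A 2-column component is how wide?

240 pt

2-column span = 2·112 + 1·16 = 240 pt.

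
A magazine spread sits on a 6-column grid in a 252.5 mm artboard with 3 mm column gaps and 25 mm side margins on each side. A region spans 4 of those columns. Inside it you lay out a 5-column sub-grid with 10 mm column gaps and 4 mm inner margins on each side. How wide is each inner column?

17.2 mm

Inside the margins: 252.5 − 50 = 202.5 mm.
202.5 − 5·3 = 187.5; ÷6 gives c = 31.25 mm.
4-column span = 4·31.25 + 3·3 = 134 mm.
Inner content = 134 − 2·4 = 126 mm.
126 − 4·10 = 86; ÷5 gives d = 17.2 mm.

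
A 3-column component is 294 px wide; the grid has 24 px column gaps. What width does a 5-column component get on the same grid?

294 − 2·24 = 246; ÷3 gives c = 82 px.
5 columns plus 4 column gaps: 410 + 96 = 506 px.

506 px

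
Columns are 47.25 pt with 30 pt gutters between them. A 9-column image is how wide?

9-column span = 9·47.25 + 8·30 = 665.25 pt.

665.25 pt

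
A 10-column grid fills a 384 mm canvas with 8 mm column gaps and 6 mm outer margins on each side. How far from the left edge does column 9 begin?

310 mm

Content = 384 − 2·6 = 372 mm.
10c + 9·8 = 372 → 10c = 300 → c = 30 mm.
Each column+gutter stride is 38 mm; 8 of them past the 6 mm margin is 6 + 304 = 310 mm.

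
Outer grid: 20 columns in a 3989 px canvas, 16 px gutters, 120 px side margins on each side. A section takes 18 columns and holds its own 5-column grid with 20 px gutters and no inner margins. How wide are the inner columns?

658.5 px

Outer content = 3989 − 2·120 = 3749 px.
3749 − 19·16 = 3445; ÷20 gives c = 172.25 px.
18-column span = 18·172.25 + 17·16 = 3372.5 px.
5 columns + 4 gutters: 5d + 4·20 = 3372.5.
5d = 3372.5 − 80 = 3292.5, so d = 658.5 px.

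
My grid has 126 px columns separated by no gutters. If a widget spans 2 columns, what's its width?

252 px

With no gutters, 2 columns span 2·126 = 252 px.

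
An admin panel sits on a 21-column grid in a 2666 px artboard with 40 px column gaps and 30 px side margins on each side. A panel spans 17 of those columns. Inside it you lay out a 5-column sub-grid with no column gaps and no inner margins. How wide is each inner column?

Inside the margins: 2666 − 60 = 2606 px.
2606 − 20·40 = 1806; ÷21 gives c = 86 px.
17-column span = 17·86 + 16·40 = 2102 px.
5d = 2102 → d = 420.4 px.

420.4 px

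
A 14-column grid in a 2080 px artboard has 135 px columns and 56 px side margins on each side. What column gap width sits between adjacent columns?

6 px

Inside the margins: 2080 − 112 = 1968 px.
14·135 + 13g = 1968 → 13g = 78 → g = 6 px.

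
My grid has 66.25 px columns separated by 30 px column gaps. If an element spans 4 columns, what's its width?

Span of 4: 4·66.25 + 3·30 = 265 + 90 = 355 px.

355 px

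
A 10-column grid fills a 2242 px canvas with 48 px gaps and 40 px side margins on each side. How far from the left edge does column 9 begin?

1808 px

Subtract both margins: 2242 − 2·40 = 2162 px.
10 columns + 9 gaps: 10c + 9·48 = 2162.
10c = 2162 − 432 = 1730, so c = 173 px.
Column 9 starts at margin + 8·(column + gutter) = 40 + 8·221 = 1808 px.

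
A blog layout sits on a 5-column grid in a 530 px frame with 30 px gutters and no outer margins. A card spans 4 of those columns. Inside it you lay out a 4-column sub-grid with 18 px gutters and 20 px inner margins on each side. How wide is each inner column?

Subtracting 4 gutters of 30 leaves 410 for 5 columns, so c = 82 px.
4 columns plus 3 gutters: 328 + 90 = 418 px.
Inner content = 418 − 2·20 = 378 px.
Subtracting 3 gutters of 18 leaves 324 for 4 columns, so d = 81 px.

81 px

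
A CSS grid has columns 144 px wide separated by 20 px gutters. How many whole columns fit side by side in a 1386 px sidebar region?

Each extra column adds 144 + 20 = 164 px.
(1386 + 20) / 164 = 8.57, so 8 columns fit.

8 columns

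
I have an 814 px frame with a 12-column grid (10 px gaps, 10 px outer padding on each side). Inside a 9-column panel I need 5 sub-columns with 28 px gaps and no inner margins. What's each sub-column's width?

Inside the margins: 814 − 20 = 794 px.
12c + 11·10 = 794 → 12c = 684 → c = 57 px.
Span of 9: 9·57 + 8·10 = 513 + 80 = 593 px.
593 − 4·28 = 481; ÷5 gives d = 96.2 px.

96.2 px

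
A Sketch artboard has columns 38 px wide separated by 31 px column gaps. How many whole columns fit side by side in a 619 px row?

9 columns

k columns need k·38 + (k−1)·31 = k·69 − 31.
k·69 − 31 ≤ 619 → k ≤ 650 / 69 ≈ 9.42, so k = 9.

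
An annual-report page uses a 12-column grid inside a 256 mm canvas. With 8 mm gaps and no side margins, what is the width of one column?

14 mm

Subtracting 11 gaps of 8 leaves 168 for 12 columns, so c = 14 mm.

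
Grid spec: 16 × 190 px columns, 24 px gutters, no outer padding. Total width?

Total width: 16·190 + 15·24 = 3400 px.

3400 px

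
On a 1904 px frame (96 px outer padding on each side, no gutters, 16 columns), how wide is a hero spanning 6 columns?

642 px

Inside the margins: 1904 − 192 = 1712 px.
With no gutters, each column is 1712/16 = 107 px.
6-column span = 6·107 = 642 px.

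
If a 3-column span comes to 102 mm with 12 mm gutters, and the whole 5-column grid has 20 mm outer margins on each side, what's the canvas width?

218 mm

3c + 2·12 = 102 → 3c = 78 → c = 26 mm.
Total width: 2·20 + 5·26 + 4·12 = 218 mm.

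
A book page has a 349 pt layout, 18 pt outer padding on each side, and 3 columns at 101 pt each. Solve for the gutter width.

Inside the margins: 349 − 36 = 313 pt.
3 columns take 3·101 = 303 pt; remaining 10 splits into 2 gutters.
g = 10 / 2 = 5 pt.

5 pt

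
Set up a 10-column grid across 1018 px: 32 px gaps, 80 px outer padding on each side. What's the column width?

Inside the margins: 1018 − 160 = 858 px.
10c + 9·32 = 858 → 10c = 570 → c = 57 px.

57 px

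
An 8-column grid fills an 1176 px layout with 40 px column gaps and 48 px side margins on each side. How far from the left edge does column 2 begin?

Take off 96 px of margins, leaving 1080 px.
Subtracting 7 column gaps of 40 leaves 800 for 8 columns, so c = 100 px.
Before column 2: the margin + 1 column + 1 column gap.
Offset = 48 + 1·(100 + 40) = 48 + 140 = 188 px.

188 px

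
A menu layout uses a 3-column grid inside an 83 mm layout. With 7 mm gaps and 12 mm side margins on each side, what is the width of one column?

15 mm

Inside the margins: 83 − 24 = 59 mm.
59 − 2·7 = 45; ÷3 gives c = 15 mm.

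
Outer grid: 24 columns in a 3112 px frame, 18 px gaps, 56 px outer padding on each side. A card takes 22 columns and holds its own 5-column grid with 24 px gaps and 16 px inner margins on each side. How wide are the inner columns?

524.1 px

Outer content = 3112 − 2·56 = 3000 px.
24c + 23·18 = 3000 → 24c = 2586 → c = 107.75 px.
22-column span = 22·107.75 + 21·18 = 2748.5 px.
Inner content = 2748.5 − 2·16 = 2716.5 px.
5d + 4·24 = 2716.5 → 5d = 2620.5 → d = 524.1 px.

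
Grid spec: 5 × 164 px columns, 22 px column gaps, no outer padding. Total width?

Summing: 820 + 88 = 908 px.

908 px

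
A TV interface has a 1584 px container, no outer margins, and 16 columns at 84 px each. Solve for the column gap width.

16 columns take 16·84 = 1344 px; remaining 240 splits into 15 column gaps.
g = 240 / 15 = 16 px.

16 px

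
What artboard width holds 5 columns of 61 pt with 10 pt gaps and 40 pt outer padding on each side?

Total width: 2·40 + 5·61 + 4·10 = 425 pt.

425 pt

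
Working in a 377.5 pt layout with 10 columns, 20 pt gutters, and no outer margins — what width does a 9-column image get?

337.75 pt

10c + 9·20 = 377.5 → 10c = 197.5 → c = 19.75 pt.
9-column span = 9·19.75 + 8·20 = 337.75 pt.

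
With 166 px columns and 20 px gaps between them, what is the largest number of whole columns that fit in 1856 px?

10 columns

Each extra column adds 166 + 20 = 186 px.
(1856 + 20) / 186 = 10.09, so 10 columns fit.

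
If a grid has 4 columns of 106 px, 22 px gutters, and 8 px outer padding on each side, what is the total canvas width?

506 px

Canvas = 2·8 + 4·106 + 3·22 = 16 + 424 + 66 = 506 px.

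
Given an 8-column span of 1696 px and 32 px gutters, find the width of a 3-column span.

616 px

8c + 7·32 = 1696 → 8c = 1472 → c = 184 px.
3 columns plus 2 gutters: 552 + 64 = 616 px.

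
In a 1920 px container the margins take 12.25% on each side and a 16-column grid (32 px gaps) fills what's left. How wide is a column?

60.6 px

Margins: 12.25% × 1920 = 235.2 px each, so content = 1920 − 470.4 = 1449.6 px.
16c + 15·32 = 1449.6 → 16c = 969.6 → c = 60.6 px.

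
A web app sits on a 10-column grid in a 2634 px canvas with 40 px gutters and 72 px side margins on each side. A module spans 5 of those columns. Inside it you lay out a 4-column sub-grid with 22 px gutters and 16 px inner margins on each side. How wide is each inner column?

Subtract both margins: 2634 − 2·72 = 2490 px.
2490 − 9·40 = 2130; ÷10 gives c = 213 px.
5-column span = 5·213 + 4·40 = 1225 px.
Inner content = 1225 − 2·16 = 1193 px.
4d + 3·22 = 1193 → 4d = 1127 → d = 281.75 px.

281.75 px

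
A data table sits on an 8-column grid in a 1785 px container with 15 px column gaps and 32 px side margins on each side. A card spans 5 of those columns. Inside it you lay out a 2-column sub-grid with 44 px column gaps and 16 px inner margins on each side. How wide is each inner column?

Inside the margins: 1785 − 64 = 1721 px.
8c + 7·15 = 1721 → 8c = 1616 → c = 202 px.
5 columns plus 4 column gaps: 1010 + 60 = 1070 px.
Inner content = 1070 − 2·16 = 1038 px.
Subtracting 1 column gap of 44 leaves 994 for 2 columns, so d = 497 px.

497 px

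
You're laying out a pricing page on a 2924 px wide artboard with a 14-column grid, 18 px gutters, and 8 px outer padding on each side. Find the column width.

191 px

Content width = 2924 − 2·8 = 2908 px.
2908 − 13·18 = 2674; ÷14 gives c = 191 px.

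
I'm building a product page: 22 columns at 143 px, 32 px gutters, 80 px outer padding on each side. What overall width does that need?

3978 px

Frame = 2·80 + 22·143 + 21·32 = 160 + 3146 + 672 = 3978 px.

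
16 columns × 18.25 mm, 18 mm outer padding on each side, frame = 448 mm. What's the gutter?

Subtract both margins: 448 − 2·18 = 412 mm.
16·18.25 + 15g = 412 → 15g = 120 → g = 8 mm.

8 mm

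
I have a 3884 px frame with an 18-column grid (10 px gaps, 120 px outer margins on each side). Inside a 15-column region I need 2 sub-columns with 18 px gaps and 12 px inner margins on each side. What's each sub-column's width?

Take off 240 px of margins, leaving 3644 px.
18 columns + 17 gaps: 18c + 17·10 = 3644.
18c = 3644 − 170 = 3474, so c = 193 px.
15-column span = 15·193 + 14·10 = 3035 px.
Inner content = 3035 − 2·12 = 3011 px.
2 columns + 1 gap: 2d + 1·18 = 3011.
2d = 3011 − 18 = 2993, so d = 1496.5 px.

1496.5 px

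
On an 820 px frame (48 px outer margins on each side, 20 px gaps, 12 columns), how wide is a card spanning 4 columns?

Inside the margins: 820 − 96 = 724 px.
12 columns + 11 gaps: 12c + 11·20 = 724.
12c = 724 − 220 = 504, so c = 42 px.
4 columns plus 3 gaps: 168 + 60 = 228 px.

228 px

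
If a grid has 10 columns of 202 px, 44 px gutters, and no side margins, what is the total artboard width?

Summing: 2020 + 396 = 2416 px.

2416 px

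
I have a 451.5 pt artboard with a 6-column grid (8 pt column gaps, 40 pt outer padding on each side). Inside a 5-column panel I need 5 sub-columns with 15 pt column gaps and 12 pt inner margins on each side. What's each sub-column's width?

Take off 80 pt of margins, leaving 371.5 pt.
6c + 5·8 = 371.5 → 6c = 331.5 → c = 55.25 pt.
Span of 5: 5·55.25 + 4·8 = 276.25 + 32 = 308.25 pt.
Inner content = 308.25 − 2·12 = 284.25 pt.
5 columns + 4 column gaps: 5d + 4·15 = 284.25.
5d = 284.25 − 60 = 224.25, so d = 44.85 pt.

44.85 pt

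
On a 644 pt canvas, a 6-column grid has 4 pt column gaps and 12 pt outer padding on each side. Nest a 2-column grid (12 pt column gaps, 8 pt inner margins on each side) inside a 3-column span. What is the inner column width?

Subtract both margins: 644 − 2·12 = 620 pt.
6c + 5·4 = 620 → 6c = 600 → c = 100 pt.
3 columns plus 2 column gaps: 300 + 8 = 308 pt.
Inner content = 308 − 2·8 = 292 pt.
Subtracting 1 column gap of 12 leaves 280 for 2 columns, so d = 140 pt.

140 pt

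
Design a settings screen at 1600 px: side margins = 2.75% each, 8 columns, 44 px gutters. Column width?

150.5 px

Margins: 2.75% × 1600 = 44 px each, so content = 1600 − 88 = 1512 px.
1512 − 7·44 = 1204; ÷8 gives c = 150.5 px.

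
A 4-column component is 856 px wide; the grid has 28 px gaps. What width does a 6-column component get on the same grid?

1298 px

856 − 3·28 = 772; ÷4 gives c = 193 px.
6-column span = 6·193 + 5·28 = 1298 px.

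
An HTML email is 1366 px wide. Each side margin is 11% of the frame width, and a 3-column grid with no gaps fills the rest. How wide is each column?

Margins: 11% × 1366 = 150.26 px each, so content = 1366 − 300.52 = 1065.48 px.
3c = 1065.48 → c = 355.16 px.

355.16 px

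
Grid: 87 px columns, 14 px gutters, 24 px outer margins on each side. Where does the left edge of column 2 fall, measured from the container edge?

Before column 2: the margin + 1 column + 1 gutter.
Offset = 24 + 1·(87 + 14) = 24 + 101 = 125 px.

125 px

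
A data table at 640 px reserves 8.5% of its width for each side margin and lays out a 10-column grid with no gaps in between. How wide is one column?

Each margin = 8.5% of 640 = 54.4 px; content = 640 − 2·54.4 = 531.2 px.
With no gaps, each column is 531.2/10 = 53.12 px.

53.12 px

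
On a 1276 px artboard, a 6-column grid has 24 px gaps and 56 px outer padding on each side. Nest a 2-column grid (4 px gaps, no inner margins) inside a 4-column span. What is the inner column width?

Subtract both margins: 1276 − 2·56 = 1164 px.
Subtracting 5 gaps of 24 leaves 1044 for 6 columns, so c = 174 px.
4-column span = 4·174 + 3·24 = 768 px.
2 columns + 1 gap: 2d + 1·4 = 768.
2d = 768 − 4 = 764, so d = 382 px.

382 px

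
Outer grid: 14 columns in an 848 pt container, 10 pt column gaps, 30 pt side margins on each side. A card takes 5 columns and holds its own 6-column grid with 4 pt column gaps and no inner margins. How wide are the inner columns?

42.5 pt

Inside the margins: 848 − 60 = 788 pt.
788 − 13·10 = 658; ÷14 gives c = 47 pt.
Span of 5: 5·47 + 4·10 = 235 + 40 = 275 pt.
275 − 5·4 = 255; ÷6 gives d = 42.5 pt.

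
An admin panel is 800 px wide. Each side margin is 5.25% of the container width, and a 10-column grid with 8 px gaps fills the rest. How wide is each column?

Margins: 5.25% × 800 = 42 px each, so content = 800 − 84 = 716 px.
10c + 9·8 = 716 → 10c = 644 → c = 64.4 px.

64.4 px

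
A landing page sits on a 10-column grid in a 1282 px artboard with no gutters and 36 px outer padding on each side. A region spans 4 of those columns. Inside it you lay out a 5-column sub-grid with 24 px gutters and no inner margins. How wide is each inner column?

Inside the margins: 1282 − 72 = 1210 px.
1210 / 10 = 121 px per column.
4-column span = 4·121 = 484 px.
5d + 4·24 = 484 → 5d = 388 → d = 77.6 px.

77.6 px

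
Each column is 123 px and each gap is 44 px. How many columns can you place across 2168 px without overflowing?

k columns need k·123 + (k−1)·44 = k·167 − 44.
k·167 − 44 ≤ 2168 → k ≤ 2212 / 167 ≈ 13.25, so k = 13.

13 columns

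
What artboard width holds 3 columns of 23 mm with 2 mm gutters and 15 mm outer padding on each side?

103 mm

Total width: 2·15 + 3·23 + 2·2 = 103 mm.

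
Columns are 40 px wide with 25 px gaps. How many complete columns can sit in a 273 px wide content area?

k columns need k·40 + (k−1)·25 = k·65 − 25.
k·65 − 25 ≤ 273 → k ≤ 298 / 65 ≈ 4.58, so k = 4.

4 columns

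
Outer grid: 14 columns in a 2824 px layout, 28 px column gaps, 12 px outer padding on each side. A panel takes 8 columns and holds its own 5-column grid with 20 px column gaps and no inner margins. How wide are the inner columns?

Take off 24 px of margins, leaving 2800 px.
2800 − 13·28 = 2436; ÷14 gives c = 174 px.
8-column span = 8·174 + 7·28 = 1588 px.
5d + 4·20 = 1588 → 5d = 1508 → d = 301.6 px.

301.6 px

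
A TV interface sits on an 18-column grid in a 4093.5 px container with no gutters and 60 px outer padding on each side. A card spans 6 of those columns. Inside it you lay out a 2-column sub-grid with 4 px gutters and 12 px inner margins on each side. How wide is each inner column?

Take off 120 px of margins, leaving 3973.5 px.
With no gutters, each column is 3973.5/18 = 220.75 px.
6-column span = 6·220.75 = 1324.5 px.
Inner content = 1324.5 − 2·12 = 1300.5 px.
2d + 1·4 = 1300.5 → 2d = 1296.5 → d = 648.25 px.

648.25 px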